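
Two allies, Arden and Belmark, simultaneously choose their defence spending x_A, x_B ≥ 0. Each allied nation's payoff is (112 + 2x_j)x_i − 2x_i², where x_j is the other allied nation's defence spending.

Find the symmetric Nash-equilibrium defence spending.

Arden's payoff is (112 + 2x_B)x_A − 2x_A².
∂π/∂x_A = 112 + 2x_B − 4x_A = 0, so x_A = 28 + 0.5x_B.
By symmetry x_B = x_A; substituting into the reaction function, 0.5x_A = 28 and x_A = 56.

56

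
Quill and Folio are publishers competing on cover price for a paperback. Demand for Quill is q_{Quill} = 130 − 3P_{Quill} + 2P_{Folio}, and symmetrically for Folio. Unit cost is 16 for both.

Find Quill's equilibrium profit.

2436.75

Quill's profit: π = (P_{Quill} − 16)(130 − 3P_{Quill} + 2P_{Folio}).
∂π/∂P_{Quill} = 178 − 6P_{Quill} + 2P_{Folio} = 0 ⇒ P_{Quill} = 89/3 + (1/3)P_{Folio}.
The game is symmetric, so in equilibrium P_{Folio} = P_{Quill}: the reaction function gives (2/3)P_{Quill} = 89/3, hence P_{Quill} = 44.5.
q_{Quill} = 130 − 3·44.5 + 2·44.5 = 85.5.
Profit = (44.5 − 16)·85.5 = 2436.75.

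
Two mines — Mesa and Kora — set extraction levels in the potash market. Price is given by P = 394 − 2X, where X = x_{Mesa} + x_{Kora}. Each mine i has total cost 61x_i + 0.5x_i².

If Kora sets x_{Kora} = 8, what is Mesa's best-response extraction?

63.4

Mine Mesa's profit: π = x_{Mesa}(394 − 2(x_{Mesa} + x_{Kora})) − 61x_{Mesa} − 0.5x_{Mesa}².
∂π/∂x_{Mesa} = 333 − 5x_{Mesa} − 2x_{Kora} = 0, so x_{Mesa} = 66.6 − 0.4x_{Kora}.
At x_{Kora} = 8: x_{Mesa} = 66.6 − 0.4·8 = 63.4.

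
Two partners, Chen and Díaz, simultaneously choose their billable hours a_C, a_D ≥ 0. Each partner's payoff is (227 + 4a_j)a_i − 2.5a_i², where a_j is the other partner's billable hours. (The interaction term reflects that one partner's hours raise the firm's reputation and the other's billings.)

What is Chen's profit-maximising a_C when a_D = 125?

Chen's payoff is (227 + 4a_D)a_C − 2.5a_C².
∂π/∂a_C = 227 + 4a_D − 5a_C = 0, so a_C = 45.4 + 0.8a_D.
At a_D = 125: a_C = 45.4 + 0.8·125 = 145.4.

145.4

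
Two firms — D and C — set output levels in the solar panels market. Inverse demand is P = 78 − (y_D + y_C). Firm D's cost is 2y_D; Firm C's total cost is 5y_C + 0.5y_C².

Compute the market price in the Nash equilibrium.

Firm D's profit: π = y_D(78 − (y_D + y_C)) − 2y_D.
∂π/∂y_D = 76 − 2y_D − y_C = 0, so y_D = 38 − 0.5y_C.
For C: ∂π/∂y_C = 73 − 3y_C − y_D = 0 ⇒ y_C = 73/3 − (1/3)y_D.
Solving the two reaction functions simultaneously: (1 − (−0.5)(−1/3))y_D = 38 − 0.5·(73/3), so (5/6)y_D = 155/6 and y_D = 31.
Then y_C = 73/3 − (1/3)·31 = 14.
Equilibrium price: P = 78 − 45 = 33.

33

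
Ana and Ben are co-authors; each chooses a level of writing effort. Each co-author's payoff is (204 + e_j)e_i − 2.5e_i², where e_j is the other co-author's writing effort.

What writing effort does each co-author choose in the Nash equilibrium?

51

Ana's payoff is (204 + e_B)e_A − 2.5e_A².
∂π/∂e_A = 204 + e_B − 5e_A = 0, so e_A = 40.8 + 0.2e_B.
The game is symmetric, so in equilibrium e_B = e_A: the reaction function gives 0.8e_A = 40.8, hence e_A = 51.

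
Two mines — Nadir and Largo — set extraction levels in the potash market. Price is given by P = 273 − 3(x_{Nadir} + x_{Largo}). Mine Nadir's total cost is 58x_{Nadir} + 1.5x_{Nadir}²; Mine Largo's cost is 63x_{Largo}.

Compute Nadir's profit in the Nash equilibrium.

968

Mine Nadir's profit: π = x_{Nadir}(273 − 3(x_{Nadir} + x_{Largo})) − 58x_{Nadir} − 1.5x_{Nadir}².
∂π/∂x_{Nadir} = 215 − 9x_{Nadir} − 3x_{Largo} = 0, so x_{Nadir} = 215/9 − (1/3)x_{Largo}.
For Largo: ∂π/∂x_{Largo} = 210 − 6x_{Largo} − 3x_{Nadir} = 0 ⇒ x_{Largo} = 35 − 0.5x_{Nadir}.
Substituting the second reaction function into the first: x_{Nadir} = 215/9 − (1/3)(35 − 0.5x_{Nadir}), which gives (5/6)x_{Nadir} = 110/9 ⇒ x_{Nadir} = 44/3.
Then x_{Largo} = 35 − 0.5·(44/3) = 83/3.
Price P = 273 − 3·(127/3) = 146.
Nadir's profit: (146 − 58)·(44/3) − 1.5(44/3)² = 968.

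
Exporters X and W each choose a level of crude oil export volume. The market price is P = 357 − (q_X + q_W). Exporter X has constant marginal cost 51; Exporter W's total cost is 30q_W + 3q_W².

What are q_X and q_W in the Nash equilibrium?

Exporter X's profit: π = q_X(357 − (q_X + q_W)) − 51q_X.
∂π/∂q_X = 306 − 2q_X − q_W = 0, so q_X = 153 − 0.5q_W.
For W: ∂π/∂q_W = 327 − 8q_W − q_X = 0 ⇒ q_W = 40.875 − 0.125q_X.
Plugging q_W into X's best response: q_X = 153 − 0.5(40.875 − 0.125q_X) ⇒ 0.9375q_X = 132.5625, so q_X = 141.4.
Then q_W = 40.875 − 0.125·141.4 = 23.2.

141.4, 23.2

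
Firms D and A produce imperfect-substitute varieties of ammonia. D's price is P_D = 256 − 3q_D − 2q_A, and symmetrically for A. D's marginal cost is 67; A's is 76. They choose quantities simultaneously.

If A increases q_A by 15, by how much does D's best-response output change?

Firm D's profit: π = q_D(256 − 3q_D − 2q_A) − 67q_D.
∂π/∂q_D = 189 − 6q_D − 2q_A = 0 ⇒ q_D = 31.5 − (1/3)q_A.
The reaction-function slope is −1/3, so a 15-unit rise in q_A moves q_D by −1/3 × 15 = −5. D's best response falls — the actions are strategic substitutes.

-5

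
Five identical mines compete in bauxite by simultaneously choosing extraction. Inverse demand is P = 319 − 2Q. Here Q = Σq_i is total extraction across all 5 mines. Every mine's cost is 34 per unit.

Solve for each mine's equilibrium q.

A representative mine's profit is π_i = q_i(319 − 2Q) − 34q_i, with Q = q_i + Σ_{j≠i} q_j.
First-order condition: 285 − 4q_i − 2Σ_{j≠i} q_j = 0.
In a symmetric equilibrium every mine chooses the same q, so Σ_{j≠i} q_j = 4q. The condition becomes 285 − 12q = 0, giving q = 285/12 = 23.75.

23.75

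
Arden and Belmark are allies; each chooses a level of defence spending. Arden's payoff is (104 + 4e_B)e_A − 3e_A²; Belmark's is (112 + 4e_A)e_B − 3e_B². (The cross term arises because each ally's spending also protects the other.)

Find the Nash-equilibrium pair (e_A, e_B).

Expanding Arden's payoff: 104e_A + 4e_Be_A − 3e_A².
∂π/∂e_A = 104 + 4e_B − 6e_A = 0, so e_A = 52/3 + (2/3)e_B.
Likewise for Belmark: e_B = 56/3 + (2/3)e_A.
Substituting the second reaction function into the first: e_A = 52/3 + (2/3)(56/3 + (2/3)e_A), which gives (5/9)e_A = 268/9 ⇒ e_A = 53.6.
Then e_B = 56/3 + (2/3)·53.6 = 54.4.

53.6, 54.4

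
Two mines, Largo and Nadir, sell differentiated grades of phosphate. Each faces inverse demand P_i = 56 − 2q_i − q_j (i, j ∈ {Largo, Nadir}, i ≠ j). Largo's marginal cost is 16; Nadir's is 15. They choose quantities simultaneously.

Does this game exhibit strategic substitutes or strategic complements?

strategic substitutes

Mine Largo's profit: π = q_{Largo}(56 − 2q_{Largo} − q_{Nadir}) − 16q_{Largo}.
∂π/∂q_{Largo} = 40 − 4q_{Largo} − q_{Nadir} = 0 ⇒ q_{Largo} = 10 − 0.25q_{Nadir}.
The best-response slope dq_{Largo}/dq_{Nadir} = −0.25 < 0: the reaction function is downward-sloping, so the choices are strategic substitutes.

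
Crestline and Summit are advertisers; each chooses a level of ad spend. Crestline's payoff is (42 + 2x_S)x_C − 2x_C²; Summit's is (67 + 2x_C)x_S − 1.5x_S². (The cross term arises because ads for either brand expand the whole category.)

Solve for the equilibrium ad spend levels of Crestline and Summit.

32.5, 44

Expanding Crestline's payoff: 42x_C + 2x_Sx_C − 2x_C².
∂π/∂x_C = 42 + 2x_S − 4x_C = 0, so x_C = 10.5 + 0.5x_S.
Likewise for Summit: x_S = 67/3 + (2/3)x_C.
Plugging x_S into Crestline's best response: x_C = 10.5 + 0.5(67/3 + (2/3)x_C) ⇒ (2/3)x_C = 65/3, so x_C = 32.5.
Then x_S = 67/3 + (2/3)·32.5 = 44.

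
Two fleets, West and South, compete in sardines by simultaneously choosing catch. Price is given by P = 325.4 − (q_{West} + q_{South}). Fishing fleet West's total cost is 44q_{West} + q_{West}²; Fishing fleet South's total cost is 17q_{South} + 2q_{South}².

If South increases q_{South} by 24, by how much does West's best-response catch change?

-6

Fishing fleet West's profit: π = q_{West}(325.4 − (q_{West} + q_{South})) − 44q_{West} − q_{West}².
∂π/∂q_{West} = 281.4 − 4q_{West} − q_{South} = 0, so q_{West} = 70.35 − 0.25q_{South}.
The reaction-function slope is −0.25, so a 24-unit rise in q_{South} moves q_{West} by −0.25 × 24 = −6. West's best response falls — the actions are strategic substitutes.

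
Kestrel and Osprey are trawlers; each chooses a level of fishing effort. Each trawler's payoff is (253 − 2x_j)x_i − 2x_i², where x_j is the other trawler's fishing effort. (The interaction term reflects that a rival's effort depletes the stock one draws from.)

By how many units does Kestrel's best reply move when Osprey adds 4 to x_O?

-2

Kestrel's payoff is (253 − 2x_O)x_K − 2x_K².
∂π/∂x_K = 253 − 2x_O − 4x_K = 0, so x_K = 63.25 − 0.5x_O.
The reaction-function slope is −0.5, so a 4-unit rise in x_O moves x_K by −0.5 × 4 = −2. Kestrel's best response falls — the actions are strategic substitutes.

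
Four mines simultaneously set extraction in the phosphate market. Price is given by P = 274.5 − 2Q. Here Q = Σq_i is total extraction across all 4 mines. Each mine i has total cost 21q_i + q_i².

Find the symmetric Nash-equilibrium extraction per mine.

21.125

A representative mine's profit is π_i = q_i(274.5 − 2Q) − 21q_i − q_i², with Q = q_i + Σ_{j≠i} q_j.
First-order condition: 253.5 − 6q_i − 2Σ_{j≠i} q_j = 0.
In a symmetric equilibrium every mine chooses the same q, so Σ_{j≠i} q_j = 3q. The condition becomes 253.5 − 12q = 0, giving q = 253.5/12 = 21.125.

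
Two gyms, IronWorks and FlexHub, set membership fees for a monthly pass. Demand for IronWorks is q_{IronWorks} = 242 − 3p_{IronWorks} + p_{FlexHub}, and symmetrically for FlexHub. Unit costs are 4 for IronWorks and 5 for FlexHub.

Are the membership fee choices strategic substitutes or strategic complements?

strategic complements

IronWorks's profit: π = (p_{IronWorks} − 4)(242 − 3p_{IronWorks} + p_{FlexHub}).
∂π/∂p_{IronWorks} = 254 − 6p_{IronWorks} + p_{FlexHub} = 0 ⇒ p_{IronWorks} = 127/3 + (1/6)p_{FlexHub}.
The best-response slope dp_{IronWorks}/dp_{FlexHub} = 1/6 > 0: the reaction function is upward-sloping, so the choices are strategic complements.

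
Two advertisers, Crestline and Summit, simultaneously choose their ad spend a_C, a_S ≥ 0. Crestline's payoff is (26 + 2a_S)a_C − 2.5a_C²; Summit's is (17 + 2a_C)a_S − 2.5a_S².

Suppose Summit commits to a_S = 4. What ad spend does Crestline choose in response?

6.8

Expanding Crestline's payoff: 26a_C + 2a_Sa_C − 2.5a_C².
∂π/∂a_C = 26 + 2a_S − 5a_C = 0, so a_C = 5.2 + 0.4a_S.
At a_S = 4: a_C = 5.2 + 0.4·4 = 6.8.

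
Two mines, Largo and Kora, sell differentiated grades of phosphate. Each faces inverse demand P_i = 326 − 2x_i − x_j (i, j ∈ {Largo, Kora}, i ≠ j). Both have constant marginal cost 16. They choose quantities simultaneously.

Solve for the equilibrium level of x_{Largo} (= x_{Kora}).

62

Mine Largo's profit: π = x_{Largo}(326 − 2x_{Largo} − x_{Kora}) − 16x_{Largo}.
∂π/∂x_{Largo} = 310 − 4x_{Largo} − x_{Kora} = 0 ⇒ x_{Largo} = 77.5 − 0.25x_{Kora}.
The game is symmetric, so in equilibrium x_{Kora} = x_{Largo}: the reaction function gives 1.25x_{Largo} = 77.5, hence x_{Largo} = 62.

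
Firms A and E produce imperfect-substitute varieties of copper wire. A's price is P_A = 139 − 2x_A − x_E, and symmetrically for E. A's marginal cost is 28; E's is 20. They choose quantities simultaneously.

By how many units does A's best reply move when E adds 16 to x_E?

Firm A's profit: π = x_A(139 − 2x_A − x_E) − 28x_A.
∂π/∂x_A = 111 − 4x_A − x_E = 0 ⇒ x_A = 27.75 − 0.25x_E.
The reaction-function slope is −0.25, so a 16-unit rise in x_E moves x_A by −0.25 × 16 = −4. A's best response falls — the actions are strategic substitutes.

-4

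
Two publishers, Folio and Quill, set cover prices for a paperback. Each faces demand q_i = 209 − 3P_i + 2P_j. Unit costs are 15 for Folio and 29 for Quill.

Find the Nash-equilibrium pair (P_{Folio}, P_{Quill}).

66.125, 71.375

Folio's profit: π = (P_{Folio} − 15)(209 − 3P_{Folio} + 2P_{Quill}).
∂π/∂P_{Folio} = 254 − 6P_{Folio} + 2P_{Quill} = 0 ⇒ P_{Folio} = 127/3 + (1/3)P_{Quill}.
Similarly P_{Quill} = 148/3 + (1/3)P_{Folio}.
Plugging P_{Quill} into Folio's best response: P_{Folio} = 127/3 + (1/3)(148/3 + (1/3)P_{Folio}) ⇒ (8/9)P_{Folio} = 529/9, so P_{Folio} = 66.125.
Then P_{Quill} = 148/3 + (1/3)·66.125 = 71.375.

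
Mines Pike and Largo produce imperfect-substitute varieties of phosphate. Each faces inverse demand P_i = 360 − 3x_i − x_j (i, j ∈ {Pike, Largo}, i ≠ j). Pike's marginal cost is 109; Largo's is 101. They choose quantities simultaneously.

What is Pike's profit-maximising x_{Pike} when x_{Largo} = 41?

Mine Pike's profit: π = x_{Pike}(360 − 3x_{Pike} − x_{Largo}) − 109x_{Pike}.
∂π/∂x_{Pike} = 251 − 6x_{Pike} − x_{Largo} = 0 ⇒ x_{Pike} = 251/6 − (1/6)x_{Largo}.
At x_{Largo} = 41: x_{Pike} = 251/6 − (1/6)·41 = 35.

35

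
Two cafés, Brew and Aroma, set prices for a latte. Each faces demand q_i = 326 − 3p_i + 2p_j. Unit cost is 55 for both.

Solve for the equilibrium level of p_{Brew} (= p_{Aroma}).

122.75

Brew's profit: π = (p_{Brew} − 55)(326 − 3p_{Brew} + 2p_{Aroma}).
∂π/∂p_{Brew} = 491 − 6p_{Brew} + 2p_{Aroma} = 0 ⇒ p_{Brew} = 491/6 + (1/3)p_{Aroma}.
The game is symmetric, so in equilibrium p_{Aroma} = p_{Brew}: the reaction function gives (2/3)p_{Brew} = 491/6, hence p_{Brew} = 122.75.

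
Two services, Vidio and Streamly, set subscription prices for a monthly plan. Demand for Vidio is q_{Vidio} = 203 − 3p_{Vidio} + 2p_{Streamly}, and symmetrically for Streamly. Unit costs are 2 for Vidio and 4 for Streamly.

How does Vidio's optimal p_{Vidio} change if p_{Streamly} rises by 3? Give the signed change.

Vidio's profit: π = (p_{Vidio} − 2)(203 − 3p_{Vidio} + 2p_{Streamly}).
∂π/∂p_{Vidio} = 209 − 6p_{Vidio} + 2p_{Streamly} = 0 ⇒ p_{Vidio} = 209/6 + (1/3)p_{Streamly}.
The reaction-function slope is 1/3, so a 3-unit rise in p_{Streamly} moves p_{Vidio} by 1/3 × 3 = 1. Vidio's best response rises — the actions are strategic complements.

1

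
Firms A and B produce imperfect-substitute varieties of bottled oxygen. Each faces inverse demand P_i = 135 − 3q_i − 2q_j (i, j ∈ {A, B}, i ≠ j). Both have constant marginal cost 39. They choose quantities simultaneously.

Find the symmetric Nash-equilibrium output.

Firm A's profit: π = q_A(135 − 3q_A − 2q_B) − 39q_A.
∂π/∂q_A = 96 − 6q_A − 2q_B = 0 ⇒ q_A = 16 − (1/3)q_B.
Setting q_A = q_B in the reaction function: q_A = 16 − (1/3)q_A, so q_A = 16 / (4/3) = 12.

12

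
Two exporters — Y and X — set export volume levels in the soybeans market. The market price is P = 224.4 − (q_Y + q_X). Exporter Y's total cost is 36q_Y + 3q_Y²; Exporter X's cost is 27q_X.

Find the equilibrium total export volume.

Exporter Y's profit: π = q_Y(224.4 − (q_Y + q_X)) − 36q_Y − 3q_Y².
∂π/∂q_Y = 188.4 − 8q_Y − q_X = 0, so q_Y = 23.55 − 0.125q_X.
For X: ∂π/∂q_X = 197.4 − 2q_X − q_Y = 0 ⇒ q_X = 98.7 − 0.5q_Y.
Plugging q_X into Y's best response: q_Y = 23.55 − 0.125(98.7 − 0.5q_Y) ⇒ 0.9375q_Y = 11.2125, so q_Y = 11.96.
Then q_X = 98.7 − 0.5·11.96 = 92.72.
Total export volume: 11.96 + 92.72 = 104.68.

104.68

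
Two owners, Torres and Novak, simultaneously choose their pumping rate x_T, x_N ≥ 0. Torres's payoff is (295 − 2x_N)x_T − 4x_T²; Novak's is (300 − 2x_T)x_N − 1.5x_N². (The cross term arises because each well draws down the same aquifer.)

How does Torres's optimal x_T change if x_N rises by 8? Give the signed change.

Expanding Torres's payoff: 295x_T − 2x_Nx_T − 4x_T².
∂π/∂x_T = 295 − 2x_N − 8x_T = 0, so x_T = 36.875 − 0.25x_N.
The reaction-function slope is −0.25, so an 8-unit rise in x_N moves x_T by −0.25 × 8 = −2. Torres's best response falls — the actions are strategic substitutes.

-2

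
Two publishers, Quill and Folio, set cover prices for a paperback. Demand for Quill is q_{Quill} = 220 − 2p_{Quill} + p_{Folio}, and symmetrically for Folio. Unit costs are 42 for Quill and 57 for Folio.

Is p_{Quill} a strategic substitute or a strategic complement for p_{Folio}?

strategic complements

Quill's profit: π = (p_{Quill} − 42)(220 − 2p_{Quill} + p_{Folio}).
∂π/∂p_{Quill} = 304 − 4p_{Quill} + p_{Folio} = 0 ⇒ p_{Quill} = 76 + 0.25p_{Folio}.
The best-response slope dp_{Quill}/dp_{Folio} = 0.25 > 0: the reaction function is upward-sloping, so the choices are strategic complements.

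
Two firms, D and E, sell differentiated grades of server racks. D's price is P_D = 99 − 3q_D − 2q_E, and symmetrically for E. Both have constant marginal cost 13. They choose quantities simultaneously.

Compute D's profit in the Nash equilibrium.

Firm D's profit: π = q_D(99 − 3q_D − 2q_E) − 13q_D.
∂π/∂q_D = 86 − 6q_D − 2q_E = 0 ⇒ q_D = 43/3 − (1/3)q_E.
By symmetry q_E = q_D; substituting into the reaction function, (4/3)q_D = 43/3 and q_D = 10.75.
P_D = 99 − 3·10.75 − 2·10.75 = 45.25.
Profit = (45.25 − 13)·10.75 = 346.6875.

346.6875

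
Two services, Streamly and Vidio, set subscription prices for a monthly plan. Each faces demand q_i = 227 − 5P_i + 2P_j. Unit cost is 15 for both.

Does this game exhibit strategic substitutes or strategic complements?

strategic complements

Streamly's profit: π = (P_{Streamly} − 15)(227 − 5P_{Streamly} + 2P_{Vidio}).
∂π/∂P_{Streamly} = 302 − 10P_{Streamly} + 2P_{Vidio} = 0 ⇒ P_{Streamly} = 30.2 + 0.2P_{Vidio}.
The best-response slope dP_{Streamly}/dP_{Vidio} = 0.2 > 0: the reaction function is upward-sloping, so the choices are strategic complements.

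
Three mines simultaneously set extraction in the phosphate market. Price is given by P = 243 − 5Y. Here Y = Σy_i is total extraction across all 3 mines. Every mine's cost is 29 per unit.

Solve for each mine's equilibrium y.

A representative mine's profit is π_i = y_i(243 − 5Y) − 29y_i, with Y = y_i + Σ_{j≠i} y_j.
First-order condition: 214 − 10y_i − 5Σ_{j≠i} y_j = 0.
In a symmetric equilibrium every mine chooses the same y, so Σ_{j≠i} y_j = 2y. The condition becomes 214 − 20y = 0, giving y = 214/20 = 10.7.

10.7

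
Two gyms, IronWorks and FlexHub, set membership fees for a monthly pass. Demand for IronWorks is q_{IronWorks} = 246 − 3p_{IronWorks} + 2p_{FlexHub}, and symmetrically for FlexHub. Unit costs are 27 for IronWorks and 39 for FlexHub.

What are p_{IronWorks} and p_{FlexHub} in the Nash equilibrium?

84, 88.5

IronWorks's profit: π = (p_{IronWorks} − 27)(246 − 3p_{IronWorks} + 2p_{FlexHub}).
∂π/∂p_{IronWorks} = 327 − 6p_{IronWorks} + 2p_{FlexHub} = 0 ⇒ p_{IronWorks} = 54.5 + (1/3)p_{FlexHub}.
Similarly p_{FlexHub} = 60.5 + (1/3)p_{IronWorks}.
Substituting the second reaction function into the first: p_{IronWorks} = 54.5 + (1/3)(60.5 + (1/3)p_{IronWorks}), which gives (8/9)p_{IronWorks} = 224/3 ⇒ p_{IronWorks} = 84.
Then p_{FlexHub} = 60.5 + (1/3)·84 = 88.5.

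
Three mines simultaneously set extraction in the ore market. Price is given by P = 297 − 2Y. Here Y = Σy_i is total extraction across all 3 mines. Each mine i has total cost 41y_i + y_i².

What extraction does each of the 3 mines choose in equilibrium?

25.6

A representative mine's profit is π_i = y_i(297 − 2Y) − 41y_i − y_i², with Y = y_i + Σ_{j≠i} y_j.
First-order condition: 256 − 6y_i − 2Σ_{j≠i} y_j = 0.
Imposing symmetry (y_j = y for all j) turns Σ_{j≠i} y_j into 2y, so 256 = 10y and y = 25.6.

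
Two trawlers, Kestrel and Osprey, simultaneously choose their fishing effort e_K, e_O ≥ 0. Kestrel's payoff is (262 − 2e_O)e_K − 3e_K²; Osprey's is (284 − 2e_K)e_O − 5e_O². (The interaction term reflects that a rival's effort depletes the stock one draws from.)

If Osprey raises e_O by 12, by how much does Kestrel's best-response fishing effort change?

-4

Expanding Kestrel's payoff: 262e_K − 2e_Oe_K − 3e_K².
∂π/∂e_K = 262 − 2e_O − 6e_K = 0, so e_K = 131/3 − (1/3)e_O.
The reaction-function slope is −1/3, so a 12-unit rise in e_O moves e_K by −1/3 × 12 = −4. Kestrel's best response falls — the actions are strategic substitutes.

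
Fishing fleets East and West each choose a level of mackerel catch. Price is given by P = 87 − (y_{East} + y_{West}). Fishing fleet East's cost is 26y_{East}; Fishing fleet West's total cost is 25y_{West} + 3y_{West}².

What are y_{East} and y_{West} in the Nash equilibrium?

28.4, 4.2

Fishing fleet East's profit: π = y_{East}(87 − (y_{East} + y_{West})) − 26y_{East}.
∂π/∂y_{East} = 61 − 2y_{East} − y_{West} = 0, so y_{East} = 30.5 − 0.5y_{West}.
For West: ∂π/∂y_{West} = 62 − 8y_{West} − y_{East} = 0 ⇒ y_{West} = 7.75 − 0.125y_{East}.
Substituting the second reaction function into the first: y_{East} = 30.5 − 0.5(7.75 − 0.125y_{East}), which gives 0.9375y_{East} = 26.625 ⇒ y_{East} = 28.4.
Then y_{West} = 7.75 − 0.125·28.4 = 4.2.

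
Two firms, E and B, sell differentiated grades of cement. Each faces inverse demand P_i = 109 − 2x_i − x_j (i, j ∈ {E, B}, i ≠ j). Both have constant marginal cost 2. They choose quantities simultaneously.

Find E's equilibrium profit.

Firm E's profit: π = x_E(109 − 2x_E − x_B) − 2x_E.
∂π/∂x_E = 107 − 4x_E − x_B = 0 ⇒ x_E = 26.75 − 0.25x_B.
By symmetry x_B = x_E; substituting into the reaction function, 1.25x_E = 26.75 and x_E = 21.4.
P_E = 109 − 2·21.4 − 21.4 = 44.8.
Profit = (44.8 − 2)·21.4 = 915.92.

915.92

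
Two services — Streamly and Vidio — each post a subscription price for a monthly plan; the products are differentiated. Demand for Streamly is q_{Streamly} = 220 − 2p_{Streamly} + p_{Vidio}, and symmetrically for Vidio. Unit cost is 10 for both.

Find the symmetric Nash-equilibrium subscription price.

80

Streamly's profit: π = (p_{Streamly} − 10)(220 − 2p_{Streamly} + p_{Vidio}).
∂π/∂p_{Streamly} = 240 − 4p_{Streamly} + p_{Vidio} = 0 ⇒ p_{Streamly} = 60 + 0.25p_{Vidio}.
The game is symmetric, so in equilibrium p_{Vidio} = p_{Streamly}: the reaction function gives 0.75p_{Streamly} = 60, hence p_{Streamly} = 80.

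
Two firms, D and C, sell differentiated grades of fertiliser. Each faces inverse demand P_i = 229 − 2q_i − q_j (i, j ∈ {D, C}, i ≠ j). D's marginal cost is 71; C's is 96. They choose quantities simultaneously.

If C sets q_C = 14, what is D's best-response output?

36

Firm D's profit: π = q_D(229 − 2q_D − q_C) − 71q_D.
∂π/∂q_D = 158 − 4q_D − q_C = 0 ⇒ q_D = 39.5 − 0.25q_C.
At q_C = 14: q_D = 39.5 − 0.25·14 = 36.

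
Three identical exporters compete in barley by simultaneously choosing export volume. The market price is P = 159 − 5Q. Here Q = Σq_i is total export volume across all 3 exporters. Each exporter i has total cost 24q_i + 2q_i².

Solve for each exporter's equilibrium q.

A representative exporter's profit is π_i = q_i(159 − 5Q) − 24q_i − 2q_i², with Q = q_i + Σ_{j≠i} q_j.
First-order condition: 135 − 14q_i − 5Σ_{j≠i} q_j = 0.
Imposing symmetry (q_j = q for all j) turns Σ_{j≠i} q_j into 2q, so 135 = 24q and q = 5.625.

5.625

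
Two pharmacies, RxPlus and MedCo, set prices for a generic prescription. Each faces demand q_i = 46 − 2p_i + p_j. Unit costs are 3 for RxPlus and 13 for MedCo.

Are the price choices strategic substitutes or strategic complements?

RxPlus's profit: π = (p_{RxPlus} − 3)(46 − 2p_{RxPlus} + p_{MedCo}).
∂π/∂p_{RxPlus} = 52 − 4p_{RxPlus} + p_{MedCo} = 0 ⇒ p_{RxPlus} = 13 + 0.25p_{MedCo}.
The best-response slope dp_{RxPlus}/dp_{MedCo} = 0.25 > 0: the reaction function is upward-sloping, so the choices are strategic complements.

strategic complements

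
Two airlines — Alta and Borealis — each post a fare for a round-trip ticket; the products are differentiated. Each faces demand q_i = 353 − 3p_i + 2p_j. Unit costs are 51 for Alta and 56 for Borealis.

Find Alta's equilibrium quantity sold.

229.3125

Alta's profit: π = (p_{Alta} − 51)(353 − 3p_{Alta} + 2p_{Borealis}).
∂π/∂p_{Alta} = 506 − 6p_{Alta} + 2p_{Borealis} = 0 ⇒ p_{Alta} = 253/3 + (1/3)p_{Borealis}.
Similarly p_{Borealis} = 521/6 + (1/3)p_{Alta}.
Solving the two reaction functions simultaneously: (1 − (1/3)(1/3))p_{Alta} = 253/3 + (1/3)·(521/6), so (8/9)p_{Alta} = 2039/18 and p_{Alta} = 127.4375.
Then p_{Borealis} = 521/6 + (1/3)·127.4375 = 129.3125.
q_{Alta} = 353 − 3·127.4375 + 2·129.3125 = 229.3125.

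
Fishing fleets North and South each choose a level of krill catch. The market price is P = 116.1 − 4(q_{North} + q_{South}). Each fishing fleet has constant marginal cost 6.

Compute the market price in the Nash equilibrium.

42.7

Fishing fleet North's profit: π = q_{North}(116.1 − 4(q_{North} + q_{South})) − 6q_{North}.
∂π/∂q_{North} = 110.1 − 8q_{North} − 4q_{South} = 0, so q_{North} = 13.7625 − 0.5q_{South}.
Setting q_{North} = q_{South} in the reaction function: q_{North} = 13.7625 − 0.5q_{North}, so q_{North} = 13.7625 / 1.5 = 9.175.
Equilibrium price: P = 116.1 − 4·18.35 = 42.7.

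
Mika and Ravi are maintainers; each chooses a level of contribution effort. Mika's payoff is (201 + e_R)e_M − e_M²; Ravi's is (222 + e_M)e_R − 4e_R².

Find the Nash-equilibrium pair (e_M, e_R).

Expanding Mika's payoff: 201e_M + e_Re_M − e_M².
∂π/∂e_M = 201 + e_R − 2e_M = 0, so e_M = 100.5 + 0.5e_R.
Likewise for Ravi: e_R = 27.75 + 0.125e_M.
Plugging e_R into Mika's best response: e_M = 100.5 + 0.5(27.75 + 0.125e_M) ⇒ 0.9375e_M = 114.375, so e_M = 122.
Then e_R = 27.75 + 0.125·122 = 43.

122, 43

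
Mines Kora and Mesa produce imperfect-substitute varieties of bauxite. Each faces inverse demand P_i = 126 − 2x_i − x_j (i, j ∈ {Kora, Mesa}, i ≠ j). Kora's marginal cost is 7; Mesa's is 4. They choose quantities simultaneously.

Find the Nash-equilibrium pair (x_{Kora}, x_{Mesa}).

23.6, 24.6

Mine Kora's profit: π = x_{Kora}(126 − 2x_{Kora} − x_{Mesa}) − 7x_{Kora}.
∂π/∂x_{Kora} = 119 − 4x_{Kora} − x_{Mesa} = 0 ⇒ x_{Kora} = 29.75 − 0.25x_{Mesa}.
Similarly x_{Mesa} = 30.5 − 0.25x_{Kora}.
Substituting the second reaction function into the first: x_{Kora} = 29.75 − 0.25(30.5 − 0.25x_{Kora}), which gives 0.9375x_{Kora} = 22.125 ⇒ x_{Kora} = 23.6.
Then x_{Mesa} = 30.5 − 0.25·23.6 = 24.6.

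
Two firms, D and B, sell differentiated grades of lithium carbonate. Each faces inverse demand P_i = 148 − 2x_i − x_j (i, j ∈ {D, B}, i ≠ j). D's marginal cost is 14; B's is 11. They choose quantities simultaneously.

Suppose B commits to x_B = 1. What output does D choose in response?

33.25

Firm D's profit: π = x_D(148 − 2x_D − x_B) − 14x_D.
∂π/∂x_D = 134 − 4x_D − x_B = 0 ⇒ x_D = 33.5 − 0.25x_B.
At x_B = 1: x_D = 33.5 − 0.25·1 = 33.25.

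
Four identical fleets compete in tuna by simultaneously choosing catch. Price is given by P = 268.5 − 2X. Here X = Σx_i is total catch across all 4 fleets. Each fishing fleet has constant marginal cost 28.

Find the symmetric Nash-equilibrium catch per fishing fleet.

A representative fishing fleet's profit is π_i = x_i(268.5 − 2X) − 28x_i, with X = x_i + Σ_{j≠i} x_j.
First-order condition: 240.5 − 4x_i − 2Σ_{j≠i} x_j = 0.
Imposing symmetry (x_j = x for all j) turns Σ_{j≠i} x_j into 3x, so 240.5 = 10x and x = 24.05.

24.05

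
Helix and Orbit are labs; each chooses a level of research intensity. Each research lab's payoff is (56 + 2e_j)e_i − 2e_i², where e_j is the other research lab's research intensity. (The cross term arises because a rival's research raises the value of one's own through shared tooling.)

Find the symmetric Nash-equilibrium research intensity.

28

Helix's payoff is (56 + 2e_O)e_H − 2e_H².
∂π/∂e_H = 56 + 2e_O − 4e_H = 0, so e_H = 14 + 0.5e_O.
The game is symmetric, so in equilibrium e_O = e_H: the reaction function gives 0.5e_H = 14, hence e_H = 28.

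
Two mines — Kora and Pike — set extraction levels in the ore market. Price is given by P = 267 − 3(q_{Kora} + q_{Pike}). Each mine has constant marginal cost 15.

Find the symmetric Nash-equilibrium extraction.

28

Mine Kora's profit: π = q_{Kora}(267 − 3(q_{Kora} + q_{Pike})) − 15q_{Kora}.
∂π/∂q_{Kora} = 252 − 6q_{Kora} − 3q_{Pike} = 0, so q_{Kora} = 42 − 0.5q_{Pike}.
The game is symmetric, so in equilibrium q_{Pike} = q_{Kora}: the reaction function gives 1.5q_{Kora} = 42, hence q_{Kora} = 28.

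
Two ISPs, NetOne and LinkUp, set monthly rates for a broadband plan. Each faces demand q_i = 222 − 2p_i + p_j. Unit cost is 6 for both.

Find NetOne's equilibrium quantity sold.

144

NetOne's profit: π = (p_{NetOne} − 6)(222 − 2p_{NetOne} + p_{LinkUp}).
∂π/∂p_{NetOne} = 234 − 4p_{NetOne} + p_{LinkUp} = 0 ⇒ p_{NetOne} = 58.5 + 0.25p_{LinkUp}.
By symmetry p_{LinkUp} = p_{NetOne}; substituting into the reaction function, 0.75p_{NetOne} = 58.5 and p_{NetOne} = 78.
q_{NetOne} = 222 − 2·78 + 78 = 144.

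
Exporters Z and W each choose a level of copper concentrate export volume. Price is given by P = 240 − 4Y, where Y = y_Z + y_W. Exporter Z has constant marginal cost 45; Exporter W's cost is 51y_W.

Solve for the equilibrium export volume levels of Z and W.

Exporter Z's profit: π = y_Z(240 − 4(y_Z + y_W)) − 45y_Z.
∂π/∂y_Z = 195 − 8y_Z − 4y_W = 0, so y_Z = 24.375 − 0.5y_W.
By the same steps for W: y_W = 23.625 − 0.5y_Z.
Plugging y_W into Z's best response: y_Z = 24.375 − 0.5(23.625 − 0.5y_Z) ⇒ 0.75y_Z = 12.5625, so y_Z = 16.75.
Then y_W = 23.625 − 0.5·16.75 = 15.25.

16.75, 15.25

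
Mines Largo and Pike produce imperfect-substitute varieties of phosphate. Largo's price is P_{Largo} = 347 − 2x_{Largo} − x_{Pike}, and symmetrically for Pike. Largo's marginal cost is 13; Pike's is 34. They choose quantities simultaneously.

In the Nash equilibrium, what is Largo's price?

Mine Largo's profit: π = x_{Largo}(347 − 2x_{Largo} − x_{Pike}) − 13x_{Largo}.
∂π/∂x_{Largo} = 334 − 4x_{Largo} − x_{Pike} = 0 ⇒ x_{Largo} = 83.5 − 0.25x_{Pike}.
Similarly x_{Pike} = 78.25 − 0.25x_{Largo}.
Solving the two reaction functions simultaneously: (1 − (−0.25)(−0.25))x_{Largo} = 83.5 − 0.25·78.25, so 0.9375x_{Largo} = 63.9375 and x_{Largo} = 68.2.
Then x_{Pike} = 78.25 − 0.25·68.2 = 61.2.
P_{Largo} = 347 − 2·68.2 − 61.2 = 149.4.

149.4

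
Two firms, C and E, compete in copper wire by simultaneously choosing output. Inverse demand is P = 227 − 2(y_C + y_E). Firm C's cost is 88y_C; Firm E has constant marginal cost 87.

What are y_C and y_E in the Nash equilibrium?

Firm C's profit: π = y_C(227 − 2(y_C + y_E)) − 88y_C.
∂π/∂y_C = 139 − 4y_C − 2y_E = 0, so y_C = 34.75 − 0.5y_E.
By the same steps for E: y_E = 35 − 0.5y_C.
Solving the two reaction functions simultaneously: (1 − (−0.5)(−0.5))y_C = 34.75 − 0.5·35, so 0.75y_C = 17.25 and y_C = 23.
Then y_E = 35 − 0.5·23 = 23.5.

23, 23.5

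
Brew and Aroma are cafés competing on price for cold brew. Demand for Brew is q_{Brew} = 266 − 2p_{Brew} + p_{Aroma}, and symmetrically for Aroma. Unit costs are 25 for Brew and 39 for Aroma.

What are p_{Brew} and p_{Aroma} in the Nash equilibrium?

Brew's profit: π = (p_{Brew} − 25)(266 − 2p_{Brew} + p_{Aroma}).
∂π/∂p_{Brew} = 316 − 4p_{Brew} + p_{Aroma} = 0 ⇒ p_{Brew} = 79 + 0.25p_{Aroma}.
Similarly p_{Aroma} = 86 + 0.25p_{Brew}.
Plugging p_{Aroma} into Brew's best response: p_{Brew} = 79 + 0.25(86 + 0.25p_{Brew}) ⇒ 0.9375p_{Brew} = 100.5, so p_{Brew} = 107.2.
Then p_{Aroma} = 86 + 0.25·107.2 = 112.8.

107.2, 112.8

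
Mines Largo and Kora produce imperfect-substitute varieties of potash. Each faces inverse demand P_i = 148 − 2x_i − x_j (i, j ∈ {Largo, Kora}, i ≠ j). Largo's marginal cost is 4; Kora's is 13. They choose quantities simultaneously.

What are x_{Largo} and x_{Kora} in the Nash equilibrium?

Mine Largo's profit: π = x_{Largo}(148 − 2x_{Largo} − x_{Kora}) − 4x_{Largo}.
∂π/∂x_{Largo} = 144 − 4x_{Largo} − x_{Kora} = 0 ⇒ x_{Largo} = 36 − 0.25x_{Kora}.
Similarly x_{Kora} = 33.75 − 0.25x_{Largo}.
Solving the two reaction functions simultaneously: (1 − (−0.25)(−0.25))x_{Largo} = 36 − 0.25·33.75, so 0.9375x_{Largo} = 27.5625 and x_{Largo} = 29.4.
Then x_{Kora} = 33.75 − 0.25·29.4 = 26.4.

29.4, 26.4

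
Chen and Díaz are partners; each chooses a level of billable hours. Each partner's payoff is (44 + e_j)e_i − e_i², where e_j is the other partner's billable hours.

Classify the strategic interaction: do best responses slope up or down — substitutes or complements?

Chen's payoff is (44 + e_D)e_C − e_C².
∂π/∂e_C = 44 + e_D − 2e_C = 0, so e_C = 22 + 0.5e_D.
The best-response slope de_C/de_D = 0.5 > 0: the reaction function is upward-sloping, so the choices are strategic complements.

strategic complements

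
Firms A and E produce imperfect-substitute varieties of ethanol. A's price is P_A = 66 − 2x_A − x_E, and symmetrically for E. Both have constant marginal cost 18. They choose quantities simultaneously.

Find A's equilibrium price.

37.2

Firm A's profit: π = x_A(66 − 2x_A − x_E) − 18x_A.
∂π/∂x_A = 48 − 4x_A − x_E = 0 ⇒ x_A = 12 − 0.25x_E.
Setting x_A = x_E in the reaction function: x_A = 12 − 0.25x_A, so x_A = 12 / 1.25 = 9.6.
P_A = 66 − 2·9.6 − 9.6 = 37.2.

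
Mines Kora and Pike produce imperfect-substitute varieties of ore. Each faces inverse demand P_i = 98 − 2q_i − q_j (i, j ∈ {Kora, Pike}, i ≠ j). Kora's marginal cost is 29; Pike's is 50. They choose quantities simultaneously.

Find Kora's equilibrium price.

59.4

Mine Kora's profit: π = q_{Kora}(98 − 2q_{Kora} − q_{Pike}) − 29q_{Kora}.
∂π/∂q_{Kora} = 69 − 4q_{Kora} − q_{Pike} = 0 ⇒ q_{Kora} = 17.25 − 0.25q_{Pike}.
Similarly q_{Pike} = 12 − 0.25q_{Kora}.
Solving the two reaction functions simultaneously: (1 − (−0.25)(−0.25))q_{Kora} = 17.25 − 0.25·12, so 0.9375q_{Kora} = 14.25 and q_{Kora} = 15.2.
Then q_{Pike} = 12 − 0.25·15.2 = 8.2.
P_{Kora} = 98 − 2·15.2 − 8.2 = 59.4.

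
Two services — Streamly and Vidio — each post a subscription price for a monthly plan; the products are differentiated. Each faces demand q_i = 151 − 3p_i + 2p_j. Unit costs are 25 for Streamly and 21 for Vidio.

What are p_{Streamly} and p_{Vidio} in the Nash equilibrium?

Streamly's profit: π = (p_{Streamly} − 25)(151 − 3p_{Streamly} + 2p_{Vidio}).
∂π/∂p_{Streamly} = 226 − 6p_{Streamly} + 2p_{Vidio} = 0 ⇒ p_{Streamly} = 113/3 + (1/3)p_{Vidio}.
Similarly p_{Vidio} = 107/3 + (1/3)p_{Streamly}.
Substituting the second reaction function into the first: p_{Streamly} = 113/3 + (1/3)(107/3 + (1/3)p_{Streamly}), which gives (8/9)p_{Streamly} = 446/9 ⇒ p_{Streamly} = 55.75.
Then p_{Vidio} = 107/3 + (1/3)·55.75 = 54.25.

55.75, 54.25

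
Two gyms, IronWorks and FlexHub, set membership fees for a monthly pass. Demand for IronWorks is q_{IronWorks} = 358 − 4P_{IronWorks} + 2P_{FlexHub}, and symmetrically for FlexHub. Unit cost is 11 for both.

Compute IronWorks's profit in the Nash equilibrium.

12544

IronWorks's profit: π = (P_{IronWorks} − 11)(358 − 4P_{IronWorks} + 2P_{FlexHub}).
∂π/∂P_{IronWorks} = 402 − 8P_{IronWorks} + 2P_{FlexHub} = 0 ⇒ P_{IronWorks} = 50.25 + 0.25P_{FlexHub}.
Setting P_{IronWorks} = P_{FlexHub} in the reaction function: P_{IronWorks} = 50.25 + 0.25P_{IronWorks}, so P_{IronWorks} = 50.25 / 0.75 = 67.
q_{IronWorks} = 358 − 4·67 + 2·67 = 224.
Profit = (67 − 11)·224 = 12544.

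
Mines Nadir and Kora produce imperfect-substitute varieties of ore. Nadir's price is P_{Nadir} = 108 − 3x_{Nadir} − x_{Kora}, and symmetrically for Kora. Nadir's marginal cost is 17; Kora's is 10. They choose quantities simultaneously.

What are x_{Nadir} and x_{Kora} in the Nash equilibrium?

12.8, 14.2

Mine Nadir's profit: π = x_{Nadir}(108 − 3x_{Nadir} − x_{Kora}) − 17x_{Nadir}.
∂π/∂x_{Nadir} = 91 − 6x_{Nadir} − x_{Kora} = 0 ⇒ x_{Nadir} = 91/6 − (1/6)x_{Kora}.
Similarly x_{Kora} = 49/3 − (1/6)x_{Nadir}.
Plugging x_{Kora} into Nadir's best response: x_{Nadir} = 91/6 − (1/6)(49/3 − (1/6)x_{Nadir}) ⇒ (35/36)x_{Nadir} = 112/9, so x_{Nadir} = 12.8.
Then x_{Kora} = 49/3 − (1/6)·12.8 = 14.2.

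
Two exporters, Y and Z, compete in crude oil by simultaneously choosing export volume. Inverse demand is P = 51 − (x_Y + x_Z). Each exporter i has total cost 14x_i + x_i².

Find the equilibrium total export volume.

Exporter Y's profit: π = x_Y(51 − (x_Y + x_Z)) − 14x_Y − x_Y².
∂π/∂x_Y = 37 − 4x_Y − x_Z = 0, so x_Y = 9.25 − 0.25x_Z.
By symmetry x_Z = x_Y; substituting into the reaction function, 1.25x_Y = 9.25 and x_Y = 7.4.
Total export volume: 7.4 + 7.4 = 14.8.

14.8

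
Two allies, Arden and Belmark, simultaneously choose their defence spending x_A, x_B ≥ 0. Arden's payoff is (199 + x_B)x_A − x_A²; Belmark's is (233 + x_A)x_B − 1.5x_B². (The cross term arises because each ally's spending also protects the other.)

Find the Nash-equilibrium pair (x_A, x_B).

166, 133

Expanding Arden's payoff: 199x_A + x_Bx_A − x_A².
∂π/∂x_A = 199 + x_B − 2x_A = 0, so x_A = 99.5 + 0.5x_B.
Likewise for Belmark: x_B = 233/3 + (1/3)x_A.
Solving the two reaction functions simultaneously: (1 − (0.5)(1/3))x_A = 99.5 + 0.5·(233/3), so (5/6)x_A = 415/3 and x_A = 166.
Then x_B = 233/3 + (1/3)·166 = 133.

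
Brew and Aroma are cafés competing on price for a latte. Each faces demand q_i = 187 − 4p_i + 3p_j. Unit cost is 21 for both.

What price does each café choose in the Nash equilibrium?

Brew's profit: π = (p_{Brew} − 21)(187 − 4p_{Brew} + 3p_{Aroma}).
∂π/∂p_{Brew} = 271 − 8p_{Brew} + 3p_{Aroma} = 0 ⇒ p_{Brew} = 33.875 + 0.375p_{Aroma}.
The game is symmetric, so in equilibrium p_{Aroma} = p_{Brew}: the reaction function gives 0.625p_{Brew} = 33.875, hence p_{Brew} = 54.2.

54.2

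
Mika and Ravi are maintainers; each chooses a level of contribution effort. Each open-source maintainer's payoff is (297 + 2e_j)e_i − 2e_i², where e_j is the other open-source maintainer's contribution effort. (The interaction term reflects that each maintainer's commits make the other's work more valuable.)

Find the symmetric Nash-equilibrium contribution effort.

Mika's payoff is (297 + 2e_R)e_M − 2e_M².
∂π/∂e_M = 297 + 2e_R − 4e_M = 0, so e_M = 74.25 + 0.5e_R.
Setting e_M = e_R in the reaction function: e_M = 74.25 + 0.5e_M, so e_M = 74.25 / 0.5 = 148.5.

148.5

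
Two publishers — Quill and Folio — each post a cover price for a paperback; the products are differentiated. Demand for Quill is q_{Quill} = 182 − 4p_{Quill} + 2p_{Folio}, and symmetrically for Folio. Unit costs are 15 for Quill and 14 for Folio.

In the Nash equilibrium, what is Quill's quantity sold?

100.8

Quill's profit: π = (p_{Quill} − 15)(182 − 4p_{Quill} + 2p_{Folio}).
∂π/∂p_{Quill} = 242 − 8p_{Quill} + 2p_{Folio} = 0 ⇒ p_{Quill} = 30.25 + 0.25p_{Folio}.
Similarly p_{Folio} = 29.75 + 0.25p_{Quill}.
Solving the two reaction functions simultaneously: (1 − (0.25)(0.25))p_{Quill} = 30.25 + 0.25·29.75, so 0.9375p_{Quill} = 37.6875 and p_{Quill} = 40.2.
Then p_{Folio} = 29.75 + 0.25·40.2 = 39.8.
q_{Quill} = 182 − 4·40.2 + 2·39.8 = 100.8.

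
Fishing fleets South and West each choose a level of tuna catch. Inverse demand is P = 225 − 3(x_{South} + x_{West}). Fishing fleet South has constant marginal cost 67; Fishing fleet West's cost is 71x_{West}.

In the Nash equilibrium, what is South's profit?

972

Fishing fleet South's profit: π = x_{South}(225 − 3(x_{South} + x_{West})) − 67x_{South}.
∂π/∂x_{South} = 158 − 6x_{South} − 3x_{West} = 0, so x_{South} = 79/3 − 0.5x_{West}.
By the same steps for West: x_{West} = 77/3 − 0.5x_{South}.
Solving the two reaction functions simultaneously: (1 − (−0.5)(−0.5))x_{South} = 79/3 − 0.5·(77/3), so 0.75x_{South} = 13.5 and x_{South} = 18.
Then x_{West} = 77/3 − 0.5·18 = 50/3.
Price P = 225 − 3·(104/3) = 121.
South's profit: (121 − 67)·18 = 972.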